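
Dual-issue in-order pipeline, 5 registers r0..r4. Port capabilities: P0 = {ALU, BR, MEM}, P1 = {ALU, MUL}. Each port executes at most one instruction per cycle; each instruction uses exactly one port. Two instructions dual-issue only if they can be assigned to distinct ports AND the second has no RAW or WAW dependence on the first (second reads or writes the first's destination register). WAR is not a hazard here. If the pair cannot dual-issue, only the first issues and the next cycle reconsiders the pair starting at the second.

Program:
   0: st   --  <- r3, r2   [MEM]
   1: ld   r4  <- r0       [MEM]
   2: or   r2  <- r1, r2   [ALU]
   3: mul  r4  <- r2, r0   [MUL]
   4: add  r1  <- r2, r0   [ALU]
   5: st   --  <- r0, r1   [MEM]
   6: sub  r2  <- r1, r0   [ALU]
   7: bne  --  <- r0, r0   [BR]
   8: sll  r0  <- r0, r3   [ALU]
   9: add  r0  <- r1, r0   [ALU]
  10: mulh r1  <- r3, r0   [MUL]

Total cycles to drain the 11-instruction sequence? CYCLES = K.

0. st @i0  | no-port MEM/MEM
1. ld or @i1&i2  | dual
2. mul add @i3&i4  | dual
3. st sub @i5&i6  | dual
4. bne sll @i7&i8  | dual
5. add @i9  | RAW r0
6. mulh @i10  | tail

CYCLES = 7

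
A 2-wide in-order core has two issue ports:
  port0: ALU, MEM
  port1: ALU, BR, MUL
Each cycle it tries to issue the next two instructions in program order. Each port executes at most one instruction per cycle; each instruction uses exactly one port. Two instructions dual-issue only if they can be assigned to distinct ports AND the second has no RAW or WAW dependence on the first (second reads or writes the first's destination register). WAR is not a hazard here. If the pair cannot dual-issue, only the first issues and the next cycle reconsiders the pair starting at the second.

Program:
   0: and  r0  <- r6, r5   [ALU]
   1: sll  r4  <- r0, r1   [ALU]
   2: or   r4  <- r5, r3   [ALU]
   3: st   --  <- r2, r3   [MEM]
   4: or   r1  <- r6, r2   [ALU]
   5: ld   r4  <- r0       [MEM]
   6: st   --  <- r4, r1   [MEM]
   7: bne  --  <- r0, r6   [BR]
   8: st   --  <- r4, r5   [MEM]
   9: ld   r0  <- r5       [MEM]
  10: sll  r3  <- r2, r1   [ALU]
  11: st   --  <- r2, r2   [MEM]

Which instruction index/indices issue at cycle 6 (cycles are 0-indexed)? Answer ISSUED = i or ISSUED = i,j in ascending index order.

ISSUED = 9,10

0. and @i0  | RAW r0
1. sll @i1  | WAW r4
2. or;st @i2,i3  | 2-wide
3. or;ld @i4,i5  | 2-wide
4. st;bne @i6,i7  | 2-wide
5. st @i8  | no-port MEM/MEM
6. ld;sll @i9,i10  | 2-wide
7. st @i11  | tail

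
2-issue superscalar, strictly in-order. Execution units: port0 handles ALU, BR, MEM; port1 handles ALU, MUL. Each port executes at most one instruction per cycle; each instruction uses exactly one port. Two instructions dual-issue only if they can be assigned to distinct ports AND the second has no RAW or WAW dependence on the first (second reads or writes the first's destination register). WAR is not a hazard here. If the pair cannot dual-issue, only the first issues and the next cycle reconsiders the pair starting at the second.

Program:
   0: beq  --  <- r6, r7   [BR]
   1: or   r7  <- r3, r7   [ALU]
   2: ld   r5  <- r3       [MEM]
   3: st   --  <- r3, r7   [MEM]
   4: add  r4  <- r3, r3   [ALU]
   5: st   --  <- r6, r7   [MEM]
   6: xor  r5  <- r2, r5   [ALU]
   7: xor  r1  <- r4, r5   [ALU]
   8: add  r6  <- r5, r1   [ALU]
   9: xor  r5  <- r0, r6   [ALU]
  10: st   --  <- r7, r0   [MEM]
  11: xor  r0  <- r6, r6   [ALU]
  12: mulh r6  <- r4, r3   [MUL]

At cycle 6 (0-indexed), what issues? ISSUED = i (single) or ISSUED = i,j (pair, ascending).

ISSUED = 9,10

t=0 i0,i1:beq+or ; 2-wide
t=1 i2:ld ; no-port MEM/MEM
t=2 i3,i4:st+add ; 2-wide
t=3 i5,i6:st+xor ; 2-wide
t=4 i7:xor ; RAW r1
t=5 i8:add ; RAW r6
t=6 i9,i10:xor+st ; 2-wide
t=7 i11,i12:xor+mulh ; 2-wide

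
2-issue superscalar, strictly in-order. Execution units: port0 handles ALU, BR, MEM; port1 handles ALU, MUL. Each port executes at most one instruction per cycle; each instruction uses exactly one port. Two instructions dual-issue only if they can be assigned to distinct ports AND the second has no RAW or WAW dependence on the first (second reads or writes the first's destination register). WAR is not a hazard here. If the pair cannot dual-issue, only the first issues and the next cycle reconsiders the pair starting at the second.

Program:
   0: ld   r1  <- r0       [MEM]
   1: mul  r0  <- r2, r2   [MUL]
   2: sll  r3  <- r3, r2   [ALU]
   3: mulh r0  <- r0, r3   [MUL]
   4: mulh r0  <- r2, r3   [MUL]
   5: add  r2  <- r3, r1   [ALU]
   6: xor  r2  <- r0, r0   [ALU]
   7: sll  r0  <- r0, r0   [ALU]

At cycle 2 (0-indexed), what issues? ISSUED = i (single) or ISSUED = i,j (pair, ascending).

ISSUED = 3

#0 head=0: ld mul i0,i1 pair
#1 head=2: sll i2 RAW r3
#2 head=3: mulh i3 no-port MUL/MUL
#3 head=4: mulh add i4,i5 pair
#4 head=6: xor sll i6,i7 pair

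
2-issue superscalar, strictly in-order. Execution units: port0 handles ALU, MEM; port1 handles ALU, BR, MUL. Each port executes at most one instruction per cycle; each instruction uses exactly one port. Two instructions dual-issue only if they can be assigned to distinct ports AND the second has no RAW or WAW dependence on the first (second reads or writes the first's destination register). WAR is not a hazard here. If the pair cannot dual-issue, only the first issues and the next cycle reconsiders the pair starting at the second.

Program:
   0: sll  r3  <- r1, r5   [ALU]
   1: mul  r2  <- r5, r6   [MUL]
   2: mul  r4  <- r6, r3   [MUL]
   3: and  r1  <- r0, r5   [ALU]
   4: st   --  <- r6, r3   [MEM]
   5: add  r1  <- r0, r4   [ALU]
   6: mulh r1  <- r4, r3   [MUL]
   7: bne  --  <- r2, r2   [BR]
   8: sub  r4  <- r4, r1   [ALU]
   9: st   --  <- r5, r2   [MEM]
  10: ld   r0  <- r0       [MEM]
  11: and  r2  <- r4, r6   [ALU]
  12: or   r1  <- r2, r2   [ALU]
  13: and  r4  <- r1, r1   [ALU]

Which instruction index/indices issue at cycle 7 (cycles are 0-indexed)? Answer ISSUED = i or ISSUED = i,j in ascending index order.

ISSUED = 12

t=0 i0&i1:sll.ALU+mul.MUL ; 2-wide
t=1 i2&i3:mul.MUL+and.ALU ; 2-wide
t=2 i4&i5:st.MEM+add.ALU ; 2-wide
t=3 i6:mulh.MUL ; no-port MUL/BR
t=4 i7&i8:bne.BR+sub.ALU ; 2-wide
t=5 i9:st.MEM ; no-port MEM/MEM
t=6 i10&i11:ld.MEM+and.ALU ; 2-wide
t=7 i12:or.ALU ; RAW r1
t=8 i13:and.ALU ; tail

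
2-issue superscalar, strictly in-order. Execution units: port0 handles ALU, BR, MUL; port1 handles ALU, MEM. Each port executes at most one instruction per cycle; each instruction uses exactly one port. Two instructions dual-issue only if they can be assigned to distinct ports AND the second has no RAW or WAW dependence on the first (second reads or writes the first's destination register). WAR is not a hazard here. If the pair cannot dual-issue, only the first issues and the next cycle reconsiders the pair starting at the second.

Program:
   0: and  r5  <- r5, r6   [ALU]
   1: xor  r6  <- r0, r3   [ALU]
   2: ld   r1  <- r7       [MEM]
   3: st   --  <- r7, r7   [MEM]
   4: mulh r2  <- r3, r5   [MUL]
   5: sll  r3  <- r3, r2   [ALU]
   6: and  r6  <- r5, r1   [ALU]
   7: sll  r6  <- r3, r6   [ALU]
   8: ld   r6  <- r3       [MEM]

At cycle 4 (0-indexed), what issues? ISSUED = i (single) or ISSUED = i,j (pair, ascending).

ISSUED = 7

t=0 i0+i1:and xor ; 2-wide
t=1 i2:ld ; no-port MEM/MEM
t=2 i3+i4:st mulh ; 2-wide
t=3 i5+i6:sll and ; 2-wide
t=4 i7:sll ; WAW r6
t=5 i8:ld ; tail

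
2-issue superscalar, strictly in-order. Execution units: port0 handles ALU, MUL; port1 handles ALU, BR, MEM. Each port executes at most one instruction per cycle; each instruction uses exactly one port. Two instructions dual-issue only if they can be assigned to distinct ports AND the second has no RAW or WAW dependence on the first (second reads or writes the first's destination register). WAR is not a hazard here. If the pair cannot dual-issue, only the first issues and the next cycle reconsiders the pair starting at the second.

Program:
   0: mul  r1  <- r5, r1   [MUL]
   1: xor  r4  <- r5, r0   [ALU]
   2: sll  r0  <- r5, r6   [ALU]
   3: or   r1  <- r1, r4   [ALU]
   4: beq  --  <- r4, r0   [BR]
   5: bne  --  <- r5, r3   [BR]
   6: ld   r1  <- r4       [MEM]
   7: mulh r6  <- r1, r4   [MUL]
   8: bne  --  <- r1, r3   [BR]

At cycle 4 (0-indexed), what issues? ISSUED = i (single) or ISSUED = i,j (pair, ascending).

ISSUED = 6

  cy0 -> i0/i1 (mul;xor) dual
  cy1 -> i2/i3 (sll;or) dual
  cy2 -> i4 (beq) no-port BR/BR
  cy3 -> i5 (bne) no-port BR/MEM
  cy4 -> i6 (ld) RAW r1
  cy5 -> i7/i8 (mulh;bne) dual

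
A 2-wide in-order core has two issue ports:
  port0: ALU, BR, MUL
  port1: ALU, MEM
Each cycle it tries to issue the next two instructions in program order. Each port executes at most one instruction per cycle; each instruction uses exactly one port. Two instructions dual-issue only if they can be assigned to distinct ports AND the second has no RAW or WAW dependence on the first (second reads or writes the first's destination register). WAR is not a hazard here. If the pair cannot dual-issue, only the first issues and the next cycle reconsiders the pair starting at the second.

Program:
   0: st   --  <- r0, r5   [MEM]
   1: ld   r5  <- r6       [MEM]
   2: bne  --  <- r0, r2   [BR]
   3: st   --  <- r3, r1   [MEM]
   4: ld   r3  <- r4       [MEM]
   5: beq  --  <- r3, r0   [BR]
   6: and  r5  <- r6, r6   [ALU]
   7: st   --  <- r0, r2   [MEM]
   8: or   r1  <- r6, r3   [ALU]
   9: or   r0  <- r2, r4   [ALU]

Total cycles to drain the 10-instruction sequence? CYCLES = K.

t=0 i0:st.MEM ; no-port MEM/MEM
t=1 i1&i2:ld.MEM bne.BR ; 2-wide
t=2 i3:st.MEM ; no-port MEM/MEM
t=3 i4:ld.MEM ; RAW r3
t=4 i5&i6:beq.BR and.ALU ; 2-wide
t=5 i7&i8:st.MEM or.ALU ; 2-wide
t=6 i9:or.ALU ; tail

CYCLES = 7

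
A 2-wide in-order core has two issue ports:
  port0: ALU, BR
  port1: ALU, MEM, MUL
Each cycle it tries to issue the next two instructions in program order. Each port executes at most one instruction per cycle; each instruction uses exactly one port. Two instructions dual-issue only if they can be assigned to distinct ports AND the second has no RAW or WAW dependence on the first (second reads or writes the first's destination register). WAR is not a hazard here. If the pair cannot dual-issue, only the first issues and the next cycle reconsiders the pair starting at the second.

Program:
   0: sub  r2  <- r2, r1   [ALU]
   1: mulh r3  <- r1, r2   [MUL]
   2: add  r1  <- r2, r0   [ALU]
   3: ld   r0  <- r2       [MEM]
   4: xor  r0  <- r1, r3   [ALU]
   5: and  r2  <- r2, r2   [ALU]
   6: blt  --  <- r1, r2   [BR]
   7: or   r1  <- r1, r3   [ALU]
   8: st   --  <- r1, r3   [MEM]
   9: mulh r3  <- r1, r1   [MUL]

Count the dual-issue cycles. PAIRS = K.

[0] i0  sub.ALU  -- RAW r2
[1] i1+i2  mulh.MUL;add.ALU  -- 2-wide
[2] i3  ld.MEM  -- WAW r0
[3] i4+i5  xor.ALU;and.ALU  -- 2-wide
[4] i6+i7  blt.BR;or.ALU  -- 2-wide
[5] i8  st.MEM  -- no-port MEM/MUL
[6] i9  mulh.MUL  -- tail

PAIRS = 3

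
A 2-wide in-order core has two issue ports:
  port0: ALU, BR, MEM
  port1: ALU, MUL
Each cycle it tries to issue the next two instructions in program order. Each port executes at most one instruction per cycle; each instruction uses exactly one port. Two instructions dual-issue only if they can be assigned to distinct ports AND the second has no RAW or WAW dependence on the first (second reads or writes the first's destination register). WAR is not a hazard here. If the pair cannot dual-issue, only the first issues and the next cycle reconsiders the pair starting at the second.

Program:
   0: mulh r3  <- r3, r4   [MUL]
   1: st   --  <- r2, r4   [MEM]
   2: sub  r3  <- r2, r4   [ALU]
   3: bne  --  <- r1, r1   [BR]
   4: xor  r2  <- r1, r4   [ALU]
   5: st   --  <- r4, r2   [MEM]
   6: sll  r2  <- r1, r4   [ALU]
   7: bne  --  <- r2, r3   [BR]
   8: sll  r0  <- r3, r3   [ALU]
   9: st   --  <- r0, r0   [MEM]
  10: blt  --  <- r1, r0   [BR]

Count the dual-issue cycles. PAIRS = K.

c0: i0,i1 mulh.MUL/st.MEM  pair
c1: i2,i3 sub.ALU/bne.BR  pair
c2: i4 xor.ALU  RAW r2
c3: i5,i6 st.MEM/sll.ALU  pair
c4: i7,i8 bne.BR/sll.ALU  pair
c5: i9 st.MEM  no-port MEM/BR
c6: i10 blt.BR  tail

PAIRS = 4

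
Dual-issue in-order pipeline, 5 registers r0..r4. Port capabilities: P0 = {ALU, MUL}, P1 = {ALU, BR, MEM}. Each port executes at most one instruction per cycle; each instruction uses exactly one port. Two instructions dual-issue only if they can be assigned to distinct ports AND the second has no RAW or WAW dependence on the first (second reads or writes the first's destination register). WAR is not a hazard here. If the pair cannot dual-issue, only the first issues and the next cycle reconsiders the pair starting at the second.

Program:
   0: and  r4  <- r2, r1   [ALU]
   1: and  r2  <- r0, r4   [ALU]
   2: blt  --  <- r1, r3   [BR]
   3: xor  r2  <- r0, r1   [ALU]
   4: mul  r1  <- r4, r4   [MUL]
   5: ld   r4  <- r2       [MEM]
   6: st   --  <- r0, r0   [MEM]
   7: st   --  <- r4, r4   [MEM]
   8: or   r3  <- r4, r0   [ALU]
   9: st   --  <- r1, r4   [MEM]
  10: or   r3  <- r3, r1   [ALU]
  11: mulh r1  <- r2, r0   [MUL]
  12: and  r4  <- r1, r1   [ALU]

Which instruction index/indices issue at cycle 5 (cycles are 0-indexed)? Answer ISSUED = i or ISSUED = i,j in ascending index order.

ISSUED = 7,8

  cy0 -> i0 (and) RAW r4
  cy1 -> i1,i2 (and blt) pair
  cy2 -> i3,i4 (xor mul) pair
  cy3 -> i5 (ld) no-port MEM/MEM
  cy4 -> i6 (st) no-port MEM/MEM
  cy5 -> i7,i8 (st or) pair
  cy6 -> i9,i10 (st or) pair
  cy7 -> i11 (mulh) RAW r1
  cy8 -> i12 (and) tail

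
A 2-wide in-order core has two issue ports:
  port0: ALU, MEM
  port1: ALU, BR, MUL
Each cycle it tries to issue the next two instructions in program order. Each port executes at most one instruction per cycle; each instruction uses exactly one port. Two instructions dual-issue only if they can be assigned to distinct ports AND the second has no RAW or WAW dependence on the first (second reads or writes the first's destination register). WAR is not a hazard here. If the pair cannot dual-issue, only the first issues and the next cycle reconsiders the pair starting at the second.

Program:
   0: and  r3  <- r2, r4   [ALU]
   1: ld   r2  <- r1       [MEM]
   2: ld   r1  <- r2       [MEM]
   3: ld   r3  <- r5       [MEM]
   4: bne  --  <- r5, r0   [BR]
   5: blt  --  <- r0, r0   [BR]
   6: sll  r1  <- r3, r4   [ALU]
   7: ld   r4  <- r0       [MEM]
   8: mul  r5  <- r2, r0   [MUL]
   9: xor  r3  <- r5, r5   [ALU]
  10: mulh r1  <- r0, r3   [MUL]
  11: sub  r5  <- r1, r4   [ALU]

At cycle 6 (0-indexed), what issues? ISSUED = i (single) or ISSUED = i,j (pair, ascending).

t=0 i0/i1:and.ALU/ld.MEM ; dual
t=1 i2:ld.MEM ; no-port MEM/MEM
t=2 i3/i4:ld.MEM/bne.BR ; dual
t=3 i5/i6:blt.BR/sll.ALU ; dual
t=4 i7/i8:ld.MEM/mul.MUL ; dual
t=5 i9:xor.ALU ; RAW r3
t=6 i10:mulh.MUL ; RAW r1
t=7 i11:sub.ALU ; tail

ISSUED = 10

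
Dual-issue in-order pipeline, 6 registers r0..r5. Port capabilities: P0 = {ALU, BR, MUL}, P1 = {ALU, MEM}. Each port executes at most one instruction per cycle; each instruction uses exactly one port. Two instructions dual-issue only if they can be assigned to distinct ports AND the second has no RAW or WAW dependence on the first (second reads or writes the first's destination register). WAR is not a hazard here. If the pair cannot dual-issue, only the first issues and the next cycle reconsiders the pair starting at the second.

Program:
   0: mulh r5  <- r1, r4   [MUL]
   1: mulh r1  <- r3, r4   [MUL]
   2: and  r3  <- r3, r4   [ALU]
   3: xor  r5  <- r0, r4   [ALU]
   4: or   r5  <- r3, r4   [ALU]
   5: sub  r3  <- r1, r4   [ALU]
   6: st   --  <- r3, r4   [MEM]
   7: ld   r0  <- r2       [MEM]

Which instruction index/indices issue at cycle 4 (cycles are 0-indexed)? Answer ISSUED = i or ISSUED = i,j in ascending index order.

t=0 i0:mulh.MUL ; no-port MUL/MUL
t=1 i1+i2:mulh.MUL and.ALU ; pair
t=2 i3:xor.ALU ; WAW r5
t=3 i4+i5:or.ALU sub.ALU ; pair
t=4 i6:st.MEM ; no-port MEM/MEM
t=5 i7:ld.MEM ; tail

ISSUED = 6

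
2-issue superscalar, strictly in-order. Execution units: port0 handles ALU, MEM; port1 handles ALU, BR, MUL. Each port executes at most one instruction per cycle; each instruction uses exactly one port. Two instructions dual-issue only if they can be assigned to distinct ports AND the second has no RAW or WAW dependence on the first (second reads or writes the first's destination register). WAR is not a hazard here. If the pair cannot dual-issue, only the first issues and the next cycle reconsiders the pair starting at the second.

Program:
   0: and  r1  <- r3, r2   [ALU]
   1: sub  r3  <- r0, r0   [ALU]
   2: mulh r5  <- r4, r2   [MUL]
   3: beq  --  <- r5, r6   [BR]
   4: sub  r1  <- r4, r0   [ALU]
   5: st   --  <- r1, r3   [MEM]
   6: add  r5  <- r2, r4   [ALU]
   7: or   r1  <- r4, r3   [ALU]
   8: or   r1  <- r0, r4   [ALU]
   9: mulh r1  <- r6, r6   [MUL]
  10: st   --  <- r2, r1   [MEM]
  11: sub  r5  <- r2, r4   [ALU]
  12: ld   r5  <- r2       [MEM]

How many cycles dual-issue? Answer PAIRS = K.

[0] i0,i1  and/sub  -- dual
[1] i2  mulh  -- no-port MUL/BR
[2] i3,i4  beq/sub  -- dual
[3] i5,i6  st/add  -- dual
[4] i7  or  -- WAW r1
[5] i8  or  -- WAW r1
[6] i9  mulh  -- RAW r1
[7] i10,i11  st/sub  -- dual
[8] i12  ld  -- tail

PAIRS = 4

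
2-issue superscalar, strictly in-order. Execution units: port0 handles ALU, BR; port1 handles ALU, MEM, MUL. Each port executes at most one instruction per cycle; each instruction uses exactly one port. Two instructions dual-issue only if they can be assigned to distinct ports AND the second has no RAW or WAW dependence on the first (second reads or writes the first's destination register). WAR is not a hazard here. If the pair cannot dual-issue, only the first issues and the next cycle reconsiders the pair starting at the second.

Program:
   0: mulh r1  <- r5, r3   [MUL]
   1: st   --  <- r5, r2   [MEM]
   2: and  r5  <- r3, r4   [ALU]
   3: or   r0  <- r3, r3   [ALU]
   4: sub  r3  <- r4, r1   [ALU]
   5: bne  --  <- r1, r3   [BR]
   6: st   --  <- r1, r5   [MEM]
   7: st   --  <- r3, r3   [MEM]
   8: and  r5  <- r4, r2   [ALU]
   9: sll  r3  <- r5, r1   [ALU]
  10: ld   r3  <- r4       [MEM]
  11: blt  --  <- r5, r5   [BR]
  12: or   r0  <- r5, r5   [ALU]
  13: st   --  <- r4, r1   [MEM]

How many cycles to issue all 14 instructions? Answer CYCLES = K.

  cy0 -> i0 (mulh.MUL) no-port MUL/MEM
  cy1 -> i1,i2 (st.MEM/and.ALU) dual
  cy2 -> i3,i4 (or.ALU/sub.ALU) dual
  cy3 -> i5,i6 (bne.BR/st.MEM) dual
  cy4 -> i7,i8 (st.MEM/and.ALU) dual
  cy5 -> i9 (sll.ALU) WAW r3
  cy6 -> i10,i11 (ld.MEM/blt.BR) dual
  cy7 -> i12,i13 (or.ALU/st.MEM) dual

CYCLES = 8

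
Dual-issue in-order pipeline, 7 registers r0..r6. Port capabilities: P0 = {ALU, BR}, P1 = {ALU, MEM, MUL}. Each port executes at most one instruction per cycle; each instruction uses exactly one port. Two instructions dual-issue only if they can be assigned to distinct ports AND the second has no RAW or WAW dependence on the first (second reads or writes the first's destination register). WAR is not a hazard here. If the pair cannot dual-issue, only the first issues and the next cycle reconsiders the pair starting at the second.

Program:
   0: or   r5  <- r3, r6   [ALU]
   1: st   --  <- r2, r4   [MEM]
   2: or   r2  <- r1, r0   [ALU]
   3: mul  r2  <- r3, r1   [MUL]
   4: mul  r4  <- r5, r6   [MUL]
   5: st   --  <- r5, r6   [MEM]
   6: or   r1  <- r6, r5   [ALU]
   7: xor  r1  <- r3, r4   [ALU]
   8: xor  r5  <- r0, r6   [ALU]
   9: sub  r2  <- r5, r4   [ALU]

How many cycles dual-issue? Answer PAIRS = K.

#0 head=0: or.ALU;st.MEM i0/i1 pair
#1 head=2: or.ALU i2 WAW r2
#2 head=3: mul.MUL i3 no-port MUL/MUL
#3 head=4: mul.MUL i4 no-port MUL/MEM
#4 head=5: st.MEM;or.ALU i5/i6 pair
#5 head=7: xor.ALU;xor.ALU i7/i8 pair
#6 head=9: sub.ALU i9 tail

PAIRS = 3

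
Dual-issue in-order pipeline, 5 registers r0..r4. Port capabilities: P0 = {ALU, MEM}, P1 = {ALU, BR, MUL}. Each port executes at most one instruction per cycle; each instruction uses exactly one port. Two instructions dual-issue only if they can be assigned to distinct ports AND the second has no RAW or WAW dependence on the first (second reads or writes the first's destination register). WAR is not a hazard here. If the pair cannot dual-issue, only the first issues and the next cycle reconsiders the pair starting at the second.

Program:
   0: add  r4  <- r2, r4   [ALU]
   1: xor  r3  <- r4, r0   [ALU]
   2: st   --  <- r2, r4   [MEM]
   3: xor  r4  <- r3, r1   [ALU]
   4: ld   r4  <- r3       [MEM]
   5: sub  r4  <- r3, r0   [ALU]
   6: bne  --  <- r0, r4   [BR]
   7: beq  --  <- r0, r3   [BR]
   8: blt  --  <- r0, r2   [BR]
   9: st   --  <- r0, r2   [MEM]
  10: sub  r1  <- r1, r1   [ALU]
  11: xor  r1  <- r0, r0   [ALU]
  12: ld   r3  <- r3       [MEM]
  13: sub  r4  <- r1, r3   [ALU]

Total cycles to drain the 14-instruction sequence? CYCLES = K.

#0 head=0: add.ALU i0 RAW r4
#1 head=1: xor.ALU+st.MEM i1,i2 pair
#2 head=3: xor.ALU i3 WAW r4
#3 head=4: ld.MEM i4 WAW r4
#4 head=5: sub.ALU i5 RAW r4
#5 head=6: bne.BR i6 no-port BR/BR
#6 head=7: beq.BR i7 no-port BR/BR
#7 head=8: blt.BR+st.MEM i8,i9 pair
#8 head=10: sub.ALU i10 WAW r1
#9 head=11: xor.ALU+ld.MEM i11,i12 pair
#10 head=13: sub.ALU i13 tail

CYCLES = 11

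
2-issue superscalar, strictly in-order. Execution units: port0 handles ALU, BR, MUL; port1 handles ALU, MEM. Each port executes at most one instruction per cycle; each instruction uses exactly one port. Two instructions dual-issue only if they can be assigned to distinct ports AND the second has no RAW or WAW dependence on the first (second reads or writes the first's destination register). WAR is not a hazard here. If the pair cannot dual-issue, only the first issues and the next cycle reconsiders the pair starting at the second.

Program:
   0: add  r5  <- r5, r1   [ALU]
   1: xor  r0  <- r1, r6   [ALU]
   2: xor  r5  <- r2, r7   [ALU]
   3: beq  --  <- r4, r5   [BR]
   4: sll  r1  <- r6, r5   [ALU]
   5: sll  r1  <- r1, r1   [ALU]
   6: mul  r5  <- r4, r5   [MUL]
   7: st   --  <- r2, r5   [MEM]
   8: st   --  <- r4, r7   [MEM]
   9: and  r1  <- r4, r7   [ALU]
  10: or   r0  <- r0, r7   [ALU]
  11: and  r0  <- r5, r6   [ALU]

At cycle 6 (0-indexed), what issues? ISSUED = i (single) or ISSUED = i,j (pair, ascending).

ISSUED = 10

[0] i0+i1  add+xor  -- dual
[1] i2  xor  -- RAW r5
[2] i3+i4  beq+sll  -- dual
[3] i5+i6  sll+mul  -- dual
[4] i7  st  -- no-port MEM/MEM
[5] i8+i9  st+and  -- dual
[6] i10  or  -- WAW r0
[7] i11  and  -- tail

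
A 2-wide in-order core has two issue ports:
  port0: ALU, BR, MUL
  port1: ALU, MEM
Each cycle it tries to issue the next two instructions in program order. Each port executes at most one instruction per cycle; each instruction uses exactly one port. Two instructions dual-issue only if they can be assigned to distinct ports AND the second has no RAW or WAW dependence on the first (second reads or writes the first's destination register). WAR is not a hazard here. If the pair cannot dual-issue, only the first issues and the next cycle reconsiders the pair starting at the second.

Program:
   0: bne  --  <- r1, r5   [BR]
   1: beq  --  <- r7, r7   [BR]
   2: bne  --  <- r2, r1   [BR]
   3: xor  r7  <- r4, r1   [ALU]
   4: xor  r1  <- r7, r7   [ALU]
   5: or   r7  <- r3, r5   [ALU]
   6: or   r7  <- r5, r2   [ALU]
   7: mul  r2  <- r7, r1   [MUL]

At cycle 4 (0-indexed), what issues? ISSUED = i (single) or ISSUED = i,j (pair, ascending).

ISSUED = 6

c0: i0 bne.BR  no-port BR/BR
c1: i1 beq.BR  no-port BR/BR
c2: i2,i3 bne.BR+xor.ALU  dual
c3: i4,i5 xor.ALU+or.ALU  dual
c4: i6 or.ALU  RAW r7
c5: i7 mul.MUL  tail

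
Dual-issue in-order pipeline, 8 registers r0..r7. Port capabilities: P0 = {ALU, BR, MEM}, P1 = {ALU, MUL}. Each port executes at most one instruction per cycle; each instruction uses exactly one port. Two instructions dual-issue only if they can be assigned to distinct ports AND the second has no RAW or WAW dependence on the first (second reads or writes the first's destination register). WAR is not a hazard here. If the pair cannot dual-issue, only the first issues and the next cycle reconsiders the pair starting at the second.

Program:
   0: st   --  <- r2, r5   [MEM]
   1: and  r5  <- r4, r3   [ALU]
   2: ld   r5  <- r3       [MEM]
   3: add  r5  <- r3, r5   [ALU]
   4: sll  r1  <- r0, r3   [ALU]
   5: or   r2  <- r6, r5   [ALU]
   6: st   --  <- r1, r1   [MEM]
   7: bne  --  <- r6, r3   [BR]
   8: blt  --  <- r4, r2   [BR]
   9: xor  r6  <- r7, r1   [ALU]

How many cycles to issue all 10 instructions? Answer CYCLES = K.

0. st/and @i0,i1  | pair
1. ld @i2  | RAW+WAW r5
2. add/sll @i3,i4  | pair
3. or/st @i5,i6  | pair
4. bne @i7  | no-port BR/BR
5. blt/xor @i8,i9  | pair

CYCLES = 6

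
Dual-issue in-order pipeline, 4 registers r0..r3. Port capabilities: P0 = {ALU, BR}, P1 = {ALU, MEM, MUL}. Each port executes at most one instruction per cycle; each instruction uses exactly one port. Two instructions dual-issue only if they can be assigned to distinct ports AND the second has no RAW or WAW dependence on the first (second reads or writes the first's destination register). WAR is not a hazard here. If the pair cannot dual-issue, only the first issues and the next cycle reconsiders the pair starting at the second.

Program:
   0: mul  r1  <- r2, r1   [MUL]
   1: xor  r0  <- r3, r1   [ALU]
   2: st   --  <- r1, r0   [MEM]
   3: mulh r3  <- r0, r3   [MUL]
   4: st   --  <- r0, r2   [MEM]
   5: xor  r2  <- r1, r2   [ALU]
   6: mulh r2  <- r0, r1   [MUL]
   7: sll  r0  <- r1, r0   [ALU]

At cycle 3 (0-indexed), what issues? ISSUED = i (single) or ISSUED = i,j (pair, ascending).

ISSUED = 3

#0 head=0: mul.MUL i0 RAW r1
#1 head=1: xor.ALU i1 RAW r0
#2 head=2: st.MEM i2 no-port MEM/MUL
#3 head=3: mulh.MUL i3 no-port MUL/MEM
#4 head=4: st.MEM/xor.ALU i4,i5 dual
#5 head=6: mulh.MUL/sll.ALU i6,i7 dual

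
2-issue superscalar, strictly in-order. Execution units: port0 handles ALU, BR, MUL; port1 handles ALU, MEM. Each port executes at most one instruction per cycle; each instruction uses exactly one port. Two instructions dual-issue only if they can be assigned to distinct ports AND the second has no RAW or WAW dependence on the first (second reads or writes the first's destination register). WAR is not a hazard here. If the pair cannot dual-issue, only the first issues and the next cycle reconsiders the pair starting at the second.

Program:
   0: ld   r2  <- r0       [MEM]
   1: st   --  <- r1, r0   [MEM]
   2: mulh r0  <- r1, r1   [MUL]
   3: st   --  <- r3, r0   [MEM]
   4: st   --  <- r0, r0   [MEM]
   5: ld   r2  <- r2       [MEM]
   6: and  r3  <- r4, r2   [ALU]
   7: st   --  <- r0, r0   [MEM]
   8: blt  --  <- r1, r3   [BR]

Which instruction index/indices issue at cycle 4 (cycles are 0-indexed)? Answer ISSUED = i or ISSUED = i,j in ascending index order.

c0: i0 ld  no-port MEM/MEM
c1: i1,i2 st+mulh  dual
c2: i3 st  no-port MEM/MEM
c3: i4 st  no-port MEM/MEM
c4: i5 ld  RAW r2
c5: i6,i7 and+st  dual
c6: i8 blt  tail

ISSUED = 5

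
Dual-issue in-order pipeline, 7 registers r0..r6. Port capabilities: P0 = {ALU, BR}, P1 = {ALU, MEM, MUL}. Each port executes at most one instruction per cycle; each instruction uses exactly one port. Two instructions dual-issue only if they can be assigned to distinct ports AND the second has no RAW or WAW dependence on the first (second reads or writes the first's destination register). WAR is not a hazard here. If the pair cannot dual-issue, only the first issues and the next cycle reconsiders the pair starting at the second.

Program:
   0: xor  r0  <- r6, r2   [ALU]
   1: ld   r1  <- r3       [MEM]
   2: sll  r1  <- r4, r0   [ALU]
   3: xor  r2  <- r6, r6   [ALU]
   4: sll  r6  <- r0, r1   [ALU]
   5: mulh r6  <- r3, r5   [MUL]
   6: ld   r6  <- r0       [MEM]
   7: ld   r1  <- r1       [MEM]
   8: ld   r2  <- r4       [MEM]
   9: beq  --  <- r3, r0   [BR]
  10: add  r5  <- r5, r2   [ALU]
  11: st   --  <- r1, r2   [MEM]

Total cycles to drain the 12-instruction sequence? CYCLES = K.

c0: i0/i1 xor.ALU ld.MEM  pair
c1: i2/i3 sll.ALU xor.ALU  pair
c2: i4 sll.ALU  WAW r6
c3: i5 mulh.MUL  no-port MUL/MEM
c4: i6 ld.MEM  no-port MEM/MEM
c5: i7 ld.MEM  no-port MEM/MEM
c6: i8/i9 ld.MEM beq.BR  pair
c7: i10/i11 add.ALU st.MEM  pair

CYCLES = 8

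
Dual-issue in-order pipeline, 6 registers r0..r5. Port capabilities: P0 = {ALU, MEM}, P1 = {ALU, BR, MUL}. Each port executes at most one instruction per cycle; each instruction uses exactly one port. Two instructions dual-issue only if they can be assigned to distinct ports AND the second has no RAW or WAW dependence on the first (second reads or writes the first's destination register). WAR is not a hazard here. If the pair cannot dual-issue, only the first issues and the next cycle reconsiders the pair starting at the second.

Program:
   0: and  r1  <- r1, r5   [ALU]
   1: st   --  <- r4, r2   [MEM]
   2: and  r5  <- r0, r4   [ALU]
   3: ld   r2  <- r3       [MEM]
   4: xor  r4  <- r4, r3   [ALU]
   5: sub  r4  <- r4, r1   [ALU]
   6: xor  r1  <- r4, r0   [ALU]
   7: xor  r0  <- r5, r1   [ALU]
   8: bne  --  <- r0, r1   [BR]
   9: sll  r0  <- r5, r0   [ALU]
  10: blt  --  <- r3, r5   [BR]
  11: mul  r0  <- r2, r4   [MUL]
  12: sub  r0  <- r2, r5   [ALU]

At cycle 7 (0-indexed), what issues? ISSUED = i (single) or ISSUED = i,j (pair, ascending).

ISSUED = 10

#0 head=0: and.ALU;st.MEM i0&i1 pair
#1 head=2: and.ALU;ld.MEM i2&i3 pair
#2 head=4: xor.ALU i4 RAW+WAW r4
#3 head=5: sub.ALU i5 RAW r4
#4 head=6: xor.ALU i6 RAW r1
#5 head=7: xor.ALU i7 RAW r0
#6 head=8: bne.BR;sll.ALU i8&i9 pair
#7 head=10: blt.BR i10 no-port BR/MUL
#8 head=11: mul.MUL i11 WAW r0
#9 head=12: sub.ALU i12 tail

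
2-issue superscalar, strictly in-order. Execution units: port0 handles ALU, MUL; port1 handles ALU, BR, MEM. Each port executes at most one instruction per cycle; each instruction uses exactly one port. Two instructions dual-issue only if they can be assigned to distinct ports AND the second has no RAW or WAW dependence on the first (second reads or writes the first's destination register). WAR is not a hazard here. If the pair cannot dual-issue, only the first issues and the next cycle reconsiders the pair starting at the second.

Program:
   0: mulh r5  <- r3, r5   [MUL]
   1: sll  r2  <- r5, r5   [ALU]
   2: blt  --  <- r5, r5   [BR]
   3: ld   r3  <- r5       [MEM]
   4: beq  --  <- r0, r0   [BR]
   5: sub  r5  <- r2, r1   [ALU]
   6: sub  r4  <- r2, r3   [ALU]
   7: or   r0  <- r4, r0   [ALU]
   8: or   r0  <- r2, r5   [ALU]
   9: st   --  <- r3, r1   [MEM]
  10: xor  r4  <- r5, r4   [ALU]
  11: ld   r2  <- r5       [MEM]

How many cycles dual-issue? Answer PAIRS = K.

PAIRS = 4

0. mulh @i0  | RAW r5
1. sll blt @i1/i2  | pair
2. ld @i3  | no-port MEM/BR
3. beq sub @i4/i5  | pair
4. sub @i6  | RAW r4
5. or @i7  | WAW r0
6. or st @i8/i9  | pair
7. xor ld @i10/i11  | pair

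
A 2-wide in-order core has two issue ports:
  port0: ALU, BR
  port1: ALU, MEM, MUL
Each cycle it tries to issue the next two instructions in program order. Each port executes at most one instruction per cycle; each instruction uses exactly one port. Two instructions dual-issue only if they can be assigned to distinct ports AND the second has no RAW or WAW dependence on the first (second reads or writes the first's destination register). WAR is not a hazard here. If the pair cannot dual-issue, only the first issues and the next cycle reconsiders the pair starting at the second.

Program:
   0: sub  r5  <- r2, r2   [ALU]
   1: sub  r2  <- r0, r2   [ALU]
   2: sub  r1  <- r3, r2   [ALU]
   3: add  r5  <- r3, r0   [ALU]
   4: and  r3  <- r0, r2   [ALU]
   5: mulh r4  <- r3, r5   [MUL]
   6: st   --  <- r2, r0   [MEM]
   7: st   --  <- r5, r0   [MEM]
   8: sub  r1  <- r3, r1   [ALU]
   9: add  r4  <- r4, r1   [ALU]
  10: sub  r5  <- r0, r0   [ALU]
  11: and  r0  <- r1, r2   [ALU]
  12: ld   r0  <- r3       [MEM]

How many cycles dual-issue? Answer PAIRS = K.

0. sub sub @i0,i1  | pair
1. sub add @i2,i3  | pair
2. and @i4  | RAW r3
3. mulh @i5  | no-port MUL/MEM
4. st @i6  | no-port MEM/MEM
5. st sub @i7,i8  | pair
6. add sub @i9,i10  | pair
7. and @i11  | WAW r0
8. ld @i12  | tail

PAIRS = 4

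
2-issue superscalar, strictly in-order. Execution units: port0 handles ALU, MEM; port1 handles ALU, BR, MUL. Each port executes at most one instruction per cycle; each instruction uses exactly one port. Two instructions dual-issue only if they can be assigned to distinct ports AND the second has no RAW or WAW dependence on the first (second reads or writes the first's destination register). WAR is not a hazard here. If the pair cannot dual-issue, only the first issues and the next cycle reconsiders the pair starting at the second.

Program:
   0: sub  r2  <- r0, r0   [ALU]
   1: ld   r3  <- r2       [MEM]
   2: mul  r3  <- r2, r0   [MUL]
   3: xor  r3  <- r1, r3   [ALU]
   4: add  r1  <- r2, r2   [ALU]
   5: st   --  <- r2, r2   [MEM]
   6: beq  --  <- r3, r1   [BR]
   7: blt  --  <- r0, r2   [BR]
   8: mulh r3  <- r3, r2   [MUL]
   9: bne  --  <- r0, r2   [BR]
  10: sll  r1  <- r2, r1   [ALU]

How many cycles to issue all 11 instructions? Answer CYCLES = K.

CYCLES = 8

t=0 i0:sub ; RAW r2
t=1 i1:ld ; WAW r3
t=2 i2:mul ; RAW+WAW r3
t=3 i3,i4:xor;add ; 2-wide
t=4 i5,i6:st;beq ; 2-wide
t=5 i7:blt ; no-port BR/MUL
t=6 i8:mulh ; no-port MUL/BR
t=7 i9,i10:bne;sll ; 2-wide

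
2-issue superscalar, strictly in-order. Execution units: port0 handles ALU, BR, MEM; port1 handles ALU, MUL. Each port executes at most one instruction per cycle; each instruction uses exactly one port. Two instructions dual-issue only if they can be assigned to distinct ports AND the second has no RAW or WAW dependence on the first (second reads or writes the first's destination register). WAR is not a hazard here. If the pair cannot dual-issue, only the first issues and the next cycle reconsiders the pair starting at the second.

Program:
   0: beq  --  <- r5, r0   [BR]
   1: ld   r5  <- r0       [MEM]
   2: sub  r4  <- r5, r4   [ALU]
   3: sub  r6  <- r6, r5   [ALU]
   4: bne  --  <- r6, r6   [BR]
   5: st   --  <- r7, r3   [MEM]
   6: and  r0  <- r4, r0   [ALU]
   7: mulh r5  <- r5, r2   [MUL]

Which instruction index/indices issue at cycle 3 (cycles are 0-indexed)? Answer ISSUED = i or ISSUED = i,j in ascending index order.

0. beq.BR @i0  | no-port BR/MEM
1. ld.MEM @i1  | RAW r5
2. sub.ALU;sub.ALU @i2&i3  | dual
3. bne.BR @i4  | no-port BR/MEM
4. st.MEM;and.ALU @i5&i6  | dual
5. mulh.MUL @i7  | tail

ISSUED = 4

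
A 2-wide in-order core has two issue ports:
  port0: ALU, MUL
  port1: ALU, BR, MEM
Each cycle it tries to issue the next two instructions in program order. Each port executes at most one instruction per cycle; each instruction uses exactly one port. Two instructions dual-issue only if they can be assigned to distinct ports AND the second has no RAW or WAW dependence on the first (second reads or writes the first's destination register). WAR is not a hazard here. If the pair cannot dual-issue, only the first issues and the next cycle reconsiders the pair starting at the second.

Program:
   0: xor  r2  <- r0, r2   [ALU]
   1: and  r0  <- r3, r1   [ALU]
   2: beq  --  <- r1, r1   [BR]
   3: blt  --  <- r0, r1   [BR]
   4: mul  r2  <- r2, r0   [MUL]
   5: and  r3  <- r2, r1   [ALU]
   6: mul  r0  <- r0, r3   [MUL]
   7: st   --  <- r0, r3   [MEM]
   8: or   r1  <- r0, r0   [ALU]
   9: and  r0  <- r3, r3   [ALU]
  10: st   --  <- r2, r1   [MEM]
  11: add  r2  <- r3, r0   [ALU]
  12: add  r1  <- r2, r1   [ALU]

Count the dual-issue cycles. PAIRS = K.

c0: i0+i1 xor/and  dual
c1: i2 beq  no-port BR/BR
c2: i3+i4 blt/mul  dual
c3: i5 and  RAW r3
c4: i6 mul  RAW r0
c5: i7+i8 st/or  dual
c6: i9+i10 and/st  dual
c7: i11 add  RAW r2
c8: i12 add  tail

PAIRS = 4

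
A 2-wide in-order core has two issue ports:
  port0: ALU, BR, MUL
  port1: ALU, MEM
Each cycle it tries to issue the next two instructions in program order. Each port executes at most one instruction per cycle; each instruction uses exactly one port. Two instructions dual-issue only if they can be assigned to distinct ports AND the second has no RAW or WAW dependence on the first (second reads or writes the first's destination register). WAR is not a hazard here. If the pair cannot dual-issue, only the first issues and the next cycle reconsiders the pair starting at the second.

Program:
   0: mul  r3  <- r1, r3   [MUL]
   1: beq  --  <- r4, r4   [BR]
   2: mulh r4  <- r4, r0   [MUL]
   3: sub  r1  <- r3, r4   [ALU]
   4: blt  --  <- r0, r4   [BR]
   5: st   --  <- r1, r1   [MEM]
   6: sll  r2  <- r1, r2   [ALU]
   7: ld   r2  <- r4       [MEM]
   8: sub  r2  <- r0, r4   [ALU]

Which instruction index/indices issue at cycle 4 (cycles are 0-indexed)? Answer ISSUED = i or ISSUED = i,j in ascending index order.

ISSUED = 5,6

t=0 i0:mul.MUL ; no-port MUL/BR
t=1 i1:beq.BR ; no-port BR/MUL
t=2 i2:mulh.MUL ; RAW r4
t=3 i3+i4:sub.ALU;blt.BR ; pair
t=4 i5+i6:st.MEM;sll.ALU ; pair
t=5 i7:ld.MEM ; WAW r2
t=6 i8:sub.ALU ; tail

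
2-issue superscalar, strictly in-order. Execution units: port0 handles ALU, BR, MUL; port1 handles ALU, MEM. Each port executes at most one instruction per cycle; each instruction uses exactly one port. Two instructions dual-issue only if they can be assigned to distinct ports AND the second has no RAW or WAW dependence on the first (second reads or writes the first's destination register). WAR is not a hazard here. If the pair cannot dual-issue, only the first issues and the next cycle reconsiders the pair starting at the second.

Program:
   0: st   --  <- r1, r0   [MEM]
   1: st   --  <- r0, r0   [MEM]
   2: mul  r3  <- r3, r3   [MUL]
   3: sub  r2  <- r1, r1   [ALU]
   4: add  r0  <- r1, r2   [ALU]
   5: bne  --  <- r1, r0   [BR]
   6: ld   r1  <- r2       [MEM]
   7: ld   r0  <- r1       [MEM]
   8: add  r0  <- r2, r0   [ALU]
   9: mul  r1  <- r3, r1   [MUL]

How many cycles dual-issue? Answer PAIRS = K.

[0] i0  st.MEM  -- no-port MEM/MEM
[1] i1&i2  st.MEM mul.MUL  -- dual
[2] i3  sub.ALU  -- RAW r2
[3] i4  add.ALU  -- RAW r0
[4] i5&i6  bne.BR ld.MEM  -- dual
[5] i7  ld.MEM  -- RAW+WAW r0
[6] i8&i9  add.ALU mul.MUL  -- dual

PAIRS = 3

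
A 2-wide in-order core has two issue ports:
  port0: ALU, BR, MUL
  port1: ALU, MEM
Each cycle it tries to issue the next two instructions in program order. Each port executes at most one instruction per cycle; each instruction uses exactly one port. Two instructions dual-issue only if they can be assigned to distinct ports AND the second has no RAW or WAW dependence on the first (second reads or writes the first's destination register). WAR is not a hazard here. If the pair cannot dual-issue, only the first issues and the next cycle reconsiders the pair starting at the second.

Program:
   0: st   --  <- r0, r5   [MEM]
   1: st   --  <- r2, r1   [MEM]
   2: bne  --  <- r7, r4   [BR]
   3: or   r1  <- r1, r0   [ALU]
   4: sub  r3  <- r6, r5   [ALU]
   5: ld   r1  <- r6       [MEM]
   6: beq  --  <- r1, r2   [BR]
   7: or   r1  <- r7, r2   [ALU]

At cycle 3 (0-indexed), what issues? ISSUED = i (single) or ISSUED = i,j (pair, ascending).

ISSUED = 5

[0] i0  st.MEM  -- no-port MEM/MEM
[1] i1/i2  st.MEM bne.BR  -- 2-wide
[2] i3/i4  or.ALU sub.ALU  -- 2-wide
[3] i5  ld.MEM  -- RAW r1
[4] i6/i7  beq.BR or.ALU  -- 2-wide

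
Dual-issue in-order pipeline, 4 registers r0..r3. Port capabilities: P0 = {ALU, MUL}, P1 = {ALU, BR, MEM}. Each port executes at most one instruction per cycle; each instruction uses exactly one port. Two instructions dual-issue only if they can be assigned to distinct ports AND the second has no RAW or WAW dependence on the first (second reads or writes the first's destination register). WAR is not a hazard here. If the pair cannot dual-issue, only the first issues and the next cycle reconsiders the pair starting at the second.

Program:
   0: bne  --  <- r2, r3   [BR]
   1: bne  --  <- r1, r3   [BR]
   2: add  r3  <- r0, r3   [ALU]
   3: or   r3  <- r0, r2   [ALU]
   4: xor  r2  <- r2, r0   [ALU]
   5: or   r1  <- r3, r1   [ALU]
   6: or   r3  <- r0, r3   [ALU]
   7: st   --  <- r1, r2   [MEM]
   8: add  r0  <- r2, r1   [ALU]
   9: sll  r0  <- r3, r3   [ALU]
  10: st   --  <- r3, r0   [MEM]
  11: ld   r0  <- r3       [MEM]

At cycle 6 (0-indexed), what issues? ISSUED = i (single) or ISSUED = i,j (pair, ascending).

  cy0 -> i0 (bne.BR) no-port BR/BR
  cy1 -> i1+i2 (bne.BR;add.ALU) pair
  cy2 -> i3+i4 (or.ALU;xor.ALU) pair
  cy3 -> i5+i6 (or.ALU;or.ALU) pair
  cy4 -> i7+i8 (st.MEM;add.ALU) pair
  cy5 -> i9 (sll.ALU) RAW r0
  cy6 -> i10 (st.MEM) no-port MEM/MEM
  cy7 -> i11 (ld.MEM) tail

ISSUED = 10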